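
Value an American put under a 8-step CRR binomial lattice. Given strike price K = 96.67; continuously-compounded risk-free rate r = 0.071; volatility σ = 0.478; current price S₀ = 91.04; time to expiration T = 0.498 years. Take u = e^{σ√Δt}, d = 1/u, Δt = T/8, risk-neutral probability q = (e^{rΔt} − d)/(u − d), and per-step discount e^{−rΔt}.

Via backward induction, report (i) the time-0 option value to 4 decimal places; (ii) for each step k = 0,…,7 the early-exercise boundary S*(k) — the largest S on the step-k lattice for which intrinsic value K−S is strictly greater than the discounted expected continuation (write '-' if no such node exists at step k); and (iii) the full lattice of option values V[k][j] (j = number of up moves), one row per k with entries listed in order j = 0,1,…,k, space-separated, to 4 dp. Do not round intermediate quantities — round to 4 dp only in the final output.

price = 14.2080
boundary = - - - 63.6575 56.5009 63.6575 71.7206 80.8049
tree:
14.2080
19.4366 8.8675
25.7737 12.9837 4.6421
33.0125 18.4352 7.3989 1.8004
40.1691 25.2248 11.5000 3.1759 0.3779
46.5212 33.0125 17.3071 5.5298 0.7424 0.0000
52.1591 40.1691 24.9494 9.4697 1.4586 0.0000 0.0000
57.1632 46.5212 33.0125 15.8651 2.8657 0.0000 0.0000 0.0000
61.6047 52.1591 40.1691 24.9494 5.6300 0.0000 0.0000 0.0000 0.0000

Δt=0.06225  u=1.12666  d=0.88758  q=0.48875  discount=0.99559
step 8 (expiry): payoffs max(K−S,0) = 61.6047 52.1591 40.1691 24.9494 5.6300 0.0000 0.0000 0.0000 0.0000
step 7: (k=7,j=0): S=39.5068, (K−S)⁺=57.1632, hold=56.7369 ⇒ V=57.1632 exercise | (k=7,j=1): S=50.1488, (K−S)⁺=46.5212, hold=46.0949 ⇒ V=46.5212 exercise | (k=7,j=2): S=63.6575, (K−S)⁺=33.0125, hold=32.5862 ⇒ V=33.0125 exercise | (k=7,j=3): S=80.8049, (K−S)⁺=15.8651, hold=15.4387 ⇒ V=15.8651 exercise | (k=7,j=4): S=102.5715, (K−S)⁺=0.0000, hold=2.8657 ⇒ V=2.8657 continue | (k=7,j=5): S=130.2012, (K−S)⁺=0.0000, hold=0.0000 ⇒ V=0.0000 continue | (k=7,j=6): S=165.2737, (K−S)⁺=0.0000, hold=0.0000 ⇒ V=0.0000 continue | (k=7,j=7): S=209.7936, (K−S)⁺=0.0000, hold=0.0000 ⇒ V=0.0000 continue  boundary S*=80.8049
step 6: (k=6,j=0): S=44.5109, (K−S)⁺=52.1591, hold=51.7328 ⇒ V=52.1591 exercise | (k=6,j=1): S=56.5009, (K−S)⁺=40.1691, hold=39.7428 ⇒ V=40.1691 exercise | (k=6,j=2): S=71.7206, (K−S)⁺=24.9494, hold=24.5231 ⇒ V=24.9494 exercise | (k=6,j=3): S=91.0400, (K−S)⁺=5.6300, hold=9.4697 ⇒ V=9.4697 continue | (k=6,j=4): S=115.5635, (K−S)⁺=0.0000, hold=1.4586 ⇒ V=1.4586 continue | (k=6,j=5): S=146.6930, (K−S)⁺=0.0000, hold=0.0000 ⇒ V=0.0000 continue | (k=6,j=6): S=186.2079, (K−S)⁺=0.0000, hold=0.0000 ⇒ V=0.0000 continue  boundary S*=71.7206
step 5: (k=5,j=0): S=50.1488, (K−S)⁺=46.5212, hold=46.0949 ⇒ V=46.5212 exercise | (k=5,j=1): S=63.6575, (K−S)⁺=33.0125, hold=32.5862 ⇒ V=33.0125 exercise | (k=5,j=2): S=80.8049, (K−S)⁺=15.8651, hold=17.3071 ⇒ V=17.3071 continue | (k=5,j=3): S=102.5715, (K−S)⁺=0.0000, hold=5.5298 ⇒ V=5.5298 continue | (k=5,j=4): S=130.2012, (K−S)⁺=0.0000, hold=0.7424 ⇒ V=0.7424 continue | (k=5,j=5): S=165.2737, (K−S)⁺=0.0000, hold=0.0000 ⇒ V=0.0000 continue  boundary S*=63.6575
step 4: (k=4,j=0): S=56.5009, (K−S)⁺=40.1691, hold=39.7428 ⇒ V=40.1691 exercise | (k=4,j=1): S=71.7206, (K−S)⁺=24.9494, hold=25.2248 ⇒ V=25.2248 continue | (k=4,j=2): S=91.0400, (K−S)⁺=5.6300, hold=11.5000 ⇒ V=11.5000 continue | (k=4,j=3): S=115.5635, (K−S)⁺=0.0000, hold=3.1759 ⇒ V=3.1759 continue | (k=4,j=4): S=146.6930, (K−S)⁺=0.0000, hold=0.3779 ⇒ V=0.3779 continue  boundary S*=56.5009
step 3: (k=3,j=0): S=63.6575, (K−S)⁺=33.0125, hold=32.7202 ⇒ V=33.0125 exercise | (k=3,j=1): S=80.8049, (K−S)⁺=15.8651, hold=18.4352 ⇒ V=18.4352 continue | (k=3,j=2): S=102.5715, (K−S)⁺=0.0000, hold=7.3989 ⇒ V=7.3989 continue | (k=3,j=3): S=130.2012, (K−S)⁺=0.0000, hold=1.8004 ⇒ V=1.8004 continue  boundary S*=63.6575
step 2: (k=2,j=0): S=71.7206, (K−S)⁺=24.9494, hold=25.7737 ⇒ V=25.7737 continue | (k=2,j=1): S=91.0400, (K−S)⁺=5.6300, hold=12.9837 ⇒ V=12.9837 continue | (k=2,j=2): S=115.5635, (K−S)⁺=0.0000, hold=4.6421 ⇒ V=4.6421 continue  boundary S*=-
step 1: (k=1,j=0): S=80.8049, (K−S)⁺=15.8651, hold=19.4366 ⇒ V=19.4366 continue | (k=1,j=1): S=102.5715, (K−S)⁺=0.0000, hold=8.8675 ⇒ V=8.8675 continue  boundary S*=-
step 0: (k=0,j=0): S=91.0400, (K−S)⁺=5.6300, hold=14.2080 ⇒ V=14.2080 continue  boundary S*=-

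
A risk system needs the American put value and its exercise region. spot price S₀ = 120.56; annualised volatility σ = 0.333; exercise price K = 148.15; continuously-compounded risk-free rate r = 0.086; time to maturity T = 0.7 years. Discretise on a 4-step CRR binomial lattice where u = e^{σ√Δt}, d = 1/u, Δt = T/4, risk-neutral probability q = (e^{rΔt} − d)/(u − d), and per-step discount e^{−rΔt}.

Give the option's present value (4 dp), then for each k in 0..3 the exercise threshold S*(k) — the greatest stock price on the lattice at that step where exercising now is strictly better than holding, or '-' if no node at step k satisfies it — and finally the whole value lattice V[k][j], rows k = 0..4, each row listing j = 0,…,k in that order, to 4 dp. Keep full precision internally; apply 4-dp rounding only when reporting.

price = 28.7816
boundary = - 104.8828 120.5600 104.8828
tree:
28.7816
43.2672 16.2227
56.9058 27.5900 6.1816
68.7708 43.2672 13.0595 0.0000
79.0930 56.9058 27.5900 0.0000 0.0000

Δt=0.17500  u=1.14947  d=0.86996  q=0.51948  discount=0.98506
step 4 (expiry): payoffs max(K−S,0) = 79.0930 56.9058 27.5900 0.0000 0.0000
step 3: (k=3,j=0): S=79.3792, (K−S)⁺=68.7708, hold=66.5579 ⇒ V=68.7708 exercise | (k=3,j=1): S=104.8828, (K−S)⁺=43.2672, hold=41.0542 ⇒ V=43.2672 exercise | (k=3,j=2): S=138.5805, (K−S)⁺=9.5695, hold=13.0595 ⇒ V=13.0595 continue | (k=3,j=3): S=183.1049, (K−S)⁺=0.0000, hold=0.0000 ⇒ V=0.0000 continue  boundary S*=104.8828
step 2: (k=2,j=0): S=91.2442, (K−S)⁺=56.9058, hold=54.6928 ⇒ V=56.9058 exercise | (k=2,j=1): S=120.5600, (K−S)⁺=27.5900, hold=27.1629 ⇒ V=27.5900 exercise | (k=2,j=2): S=159.2946, (K−S)⁺=0.0000, hold=6.1816 ⇒ V=6.1816 continue  boundary S*=120.5600
step 1: (k=1,j=0): S=104.8828, (K−S)⁺=43.2672, hold=41.0542 ⇒ V=43.2672 exercise | (k=1,j=1): S=138.5805, (K−S)⁺=9.5695, hold=16.2227 ⇒ V=16.2227 continue  boundary S*=104.8828
step 0: (k=0,j=0): S=120.5600, (K−S)⁺=27.5900, hold=28.7816 ⇒ V=28.7816 continue  boundary S*=-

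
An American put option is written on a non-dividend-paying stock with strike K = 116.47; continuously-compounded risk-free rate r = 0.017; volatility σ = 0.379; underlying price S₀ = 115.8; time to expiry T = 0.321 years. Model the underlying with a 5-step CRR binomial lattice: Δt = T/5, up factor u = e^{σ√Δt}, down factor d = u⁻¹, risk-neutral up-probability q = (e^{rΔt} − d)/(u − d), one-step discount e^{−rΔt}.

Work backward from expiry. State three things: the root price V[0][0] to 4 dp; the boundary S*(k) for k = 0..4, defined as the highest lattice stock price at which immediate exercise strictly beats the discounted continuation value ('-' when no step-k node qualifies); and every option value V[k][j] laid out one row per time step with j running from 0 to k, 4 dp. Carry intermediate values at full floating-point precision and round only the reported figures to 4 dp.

price = 10.4773
boundary = - - - 86.8146 95.5648
tree:
10.4773
15.4411 5.1598
21.9132 8.5119 1.5646
29.6554 13.6319 3.0219 0.0000
37.6044 20.9052 5.8366 0.0000 0.0000
44.8256 29.6554 11.2730 0.0000 0.0000 0.0000

Δt=0.06420, u=1.10079, d=0.90844, q=0.48169, disc=e^(-rΔt)=0.99891
k=5 terminal: V=max(K-S,0) → 44.8256 29.6554 11.2730 0.0000 0.0000 0.0000
k=4: j=0 S=78.8656 intr=37.6044 cont=37.4774 V=37.6044[EX]; j=1 S=95.5648 intr=20.9052 cont=20.7781 V=20.9052[EX]; j=2 S=115.8000 intr=0.6700 cont=5.8366 V=5.8366[hold]; j=3 S=140.3199 intr=0.0000 cont=0.0000 V=0.0000[hold]; j=4 S=170.0316 intr=0.0000 cont=0.0000 V=0.0000[hold]  S*(4)=95.5648
k=3: j=0 S=86.8146 intr=29.6554 cont=29.5284 V=29.6554[EX]; j=1 S=105.1970 intr=11.2730 cont=13.6319 V=13.6319[hold]; j=2 S=127.4717 intr=0.0000 cont=3.0219 V=3.0219[hold]; j=3 S=154.4630 intr=0.0000 cont=0.0000 V=0.0000[hold]  S*(3)=86.8146
k=2: j=0 S=95.5648 intr=20.9052 cont=21.9132 V=21.9132[hold]; j=1 S=115.8000 intr=0.6700 cont=8.5119 V=8.5119[hold]; j=2 S=140.3199 intr=0.0000 cont=1.5646 V=1.5646[hold]  S*(2)=-
k=1: j=0 S=105.1970 intr=11.2730 cont=15.4411 V=15.4411[hold]; j=1 S=127.4717 intr=0.0000 cont=5.1598 V=5.1598[hold]  S*(1)=-
k=0: j=0 S=115.8000 intr=0.6700 cont=10.4773 V=10.4773[hold]  S*(0)=-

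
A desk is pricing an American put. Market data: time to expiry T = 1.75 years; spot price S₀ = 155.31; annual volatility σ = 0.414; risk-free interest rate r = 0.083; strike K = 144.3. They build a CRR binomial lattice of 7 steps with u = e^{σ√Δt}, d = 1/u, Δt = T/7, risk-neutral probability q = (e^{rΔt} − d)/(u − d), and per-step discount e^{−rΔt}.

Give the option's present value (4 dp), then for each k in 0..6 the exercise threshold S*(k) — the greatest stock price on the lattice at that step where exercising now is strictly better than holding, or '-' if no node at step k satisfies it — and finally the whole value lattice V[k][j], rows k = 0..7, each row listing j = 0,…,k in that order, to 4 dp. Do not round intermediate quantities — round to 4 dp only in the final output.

price = 19.8984
boundary = - - - 83.4646 67.8584 83.4646 102.6601
tree:
19.8984
29.8187 10.7637
43.3433 17.4782 4.4671
60.8354 27.5835 8.0559 1.0478
76.4416 41.9684 14.2843 2.1340 0.0000
89.1298 60.8354 24.7689 4.3464 0.0000 0.0000
99.4455 76.4416 41.6399 8.8525 0.0000 0.0000 0.0000
107.8324 89.1298 60.8354 18.0299 0.0000 0.0000 0.0000 0.0000

params: Δt=0.25000 u=1.22998 d=0.81302 q=0.49872 e^(-rΔt)=0.97946
t_7 payoffs: 107.8324 89.1298 60.8354 18.0299 0.0000 0.0000 0.0000 0.0000
t_6: node(6,0) S=44.8545 payoff=99.4455 vs cont=96.4822 → 99.4455 [stop]  node(6,1) S=67.8584 payoff=76.4416 vs cont=73.4782 → 76.4416 [stop]  node(6,2) S=102.6601 payoff=41.6399 vs cont=38.6766 → 41.6399 [stop]  node(6,3) S=155.3100 payoff=0.0000 vs cont=8.8525 → 8.8525 [wait]  node(6,4) S=234.9618 payoff=0.0000 vs cont=0.0000 → 0.0000 [wait]  node(6,5) S=355.4637 payoff=0.0000 vs cont=0.0000 → 0.0000 [wait]  node(6,6) S=537.7658 payoff=0.0000 vs cont=0.0000 → 0.0000 [wait]  ⇒ S*(6)=102.6601
t_5: node(5,0) S=55.1702 payoff=89.1298 vs cont=86.1664 → 89.1298 [stop]  node(5,1) S=83.4646 payoff=60.8354 vs cont=57.8720 → 60.8354 [stop]  node(5,2) S=126.2701 payoff=18.0299 vs cont=24.7689 → 24.7689 [wait]  node(5,3) S=191.0286 payoff=0.0000 vs cont=4.3464 → 4.3464 [wait]  node(5,4) S=288.9990 payoff=0.0000 vs cont=0.0000 → 0.0000 [wait]  node(5,5) S=437.2141 payoff=0.0000 vs cont=0.0000 → 0.0000 [wait]  ⇒ S*(5)=83.4646
t_4: node(4,0) S=67.8584 payoff=76.4416 vs cont=73.4782 → 76.4416 [stop]  node(4,1) S=102.6601 payoff=41.6399 vs cont=41.9684 → 41.9684 [wait]  node(4,2) S=155.3100 payoff=0.0000 vs cont=14.2843 → 14.2843 [wait]  node(4,3) S=234.9618 payoff=0.0000 vs cont=2.1340 → 2.1340 [wait]  node(4,4) S=355.4637 payoff=0.0000 vs cont=0.0000 → 0.0000 [wait]  ⇒ S*(4)=67.8584
t_3: node(3,0) S=83.4646 payoff=60.8354 vs cont=58.0324 → 60.8354 [stop]  node(3,1) S=126.2701 payoff=18.0299 vs cont=27.5835 → 27.5835 [wait]  node(3,2) S=191.0286 payoff=0.0000 vs cont=8.0559 → 8.0559 [wait]  node(3,3) S=288.9990 payoff=0.0000 vs cont=1.0478 → 1.0478 [wait]  ⇒ S*(3)=83.4646
t_2: node(2,0) S=102.6601 payoff=41.6399 vs cont=43.3433 → 43.3433 [wait]  node(2,1) S=155.3100 payoff=0.0000 vs cont=17.4782 → 17.4782 [wait]  node(2,2) S=234.9618 payoff=0.0000 vs cont=4.4671 → 4.4671 [wait]  ⇒ S*(2)=-
t_1: node(1,0) S=126.2701 payoff=18.0299 vs cont=29.8187 → 29.8187 [wait]  node(1,1) S=191.0286 payoff=0.0000 vs cont=10.7637 → 10.7637 [wait]  ⇒ S*(1)=-
t_0: node(0,0) S=155.3100 payoff=0.0000 vs cont=19.8984 → 19.8984 [wait]  ⇒ S*(0)=-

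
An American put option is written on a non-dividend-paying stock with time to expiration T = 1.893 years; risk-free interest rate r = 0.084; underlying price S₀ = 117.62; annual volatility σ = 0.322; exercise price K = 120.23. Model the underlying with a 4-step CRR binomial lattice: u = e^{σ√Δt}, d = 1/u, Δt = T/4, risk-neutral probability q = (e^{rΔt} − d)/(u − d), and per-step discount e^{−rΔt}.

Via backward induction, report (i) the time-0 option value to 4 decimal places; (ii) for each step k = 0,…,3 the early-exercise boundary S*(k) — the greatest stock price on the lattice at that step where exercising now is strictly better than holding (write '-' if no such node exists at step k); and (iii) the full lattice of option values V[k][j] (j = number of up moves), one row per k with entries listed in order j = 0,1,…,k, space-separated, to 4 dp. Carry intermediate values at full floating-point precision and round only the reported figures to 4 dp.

price = 14.6435
boundary = - - 75.5225 94.2495
tree:
14.6435
26.2281 5.7092
44.7075 12.1937 0.5198
59.7134 25.9805 1.1647 0.0000
71.7378 44.7075 2.6100 0.0000 0.0000

Δt=0.47325  u=1.24796  d=0.80130  q=0.53564  discount=0.96103
step 4 (expiry): payoffs max(K−S,0) = 71.7378 44.7075 2.6100 0.0000 0.0000
step 3: (k=3,j=0): S=60.5166, (K−S)⁺=59.7134, hold=55.0277 ⇒ V=59.7134 exercise | (k=3,j=1): S=94.2495, (K−S)⁺=25.9805, hold=21.2948 ⇒ V=25.9805 exercise | (k=3,j=2): S=146.7856, (K−S)⁺=0.0000, hold=1.1647 ⇒ V=1.1647 continue | (k=3,j=3): S=228.6063, (K−S)⁺=0.0000, hold=0.0000 ⇒ V=0.0000 continue  boundary S*=94.2495
step 2: (k=2,j=0): S=75.5225, (K−S)⁺=44.7075, hold=40.0217 ⇒ V=44.7075 exercise | (k=2,j=1): S=117.6200, (K−S)⁺=2.6100, hold=12.1937 ⇒ V=12.1937 continue | (k=2,j=2): S=183.1833, (K−S)⁺=0.0000, hold=0.5198 ⇒ V=0.5198 continue  boundary S*=75.5225
step 1: (k=1,j=0): S=94.2495, (K−S)⁺=25.9805, hold=26.2281 ⇒ V=26.2281 continue | (k=1,j=1): S=146.7856, (K−S)⁺=0.0000, hold=5.7092 ⇒ V=5.7092 continue  boundary S*=-
step 0: (k=0,j=0): S=117.6200, (K−S)⁺=2.6100, hold=14.6435 ⇒ V=14.6435 continue  boundary S*=-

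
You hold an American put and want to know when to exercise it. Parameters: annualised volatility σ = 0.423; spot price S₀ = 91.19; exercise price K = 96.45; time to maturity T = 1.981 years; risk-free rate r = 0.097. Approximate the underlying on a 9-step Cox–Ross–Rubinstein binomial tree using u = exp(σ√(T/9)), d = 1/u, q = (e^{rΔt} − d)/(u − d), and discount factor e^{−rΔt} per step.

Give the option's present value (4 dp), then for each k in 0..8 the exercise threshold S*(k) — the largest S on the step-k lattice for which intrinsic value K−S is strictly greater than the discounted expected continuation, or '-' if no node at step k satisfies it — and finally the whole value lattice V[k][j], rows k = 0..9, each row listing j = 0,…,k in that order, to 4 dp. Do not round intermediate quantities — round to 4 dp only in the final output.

price = 17.6358
boundary = - - 61.3157 50.2787 61.3157 50.2787 61.3157 50.2787 61.3157
tree:
17.6358
25.2454 10.9182
35.1343 16.6151 5.7915
46.1713 24.5650 9.5196 2.3785
55.2216 35.1343 15.2376 4.3122 0.5815
62.6429 46.1713 23.6076 7.6707 1.1990 0.0000
68.7283 55.2216 35.1343 13.2991 2.4723 0.0000 0.0000
73.7183 62.6429 46.1713 22.2308 5.0977 0.0000 0.0000 0.0000
77.8100 68.7283 55.2216 35.1343 10.5115 0.0000 0.0000 0.0000 0.0000
81.1653 73.7183 62.6429 46.1713 21.6745 0.0000 0.0000 0.0000 0.0000 0.0000

params: Δt=0.22011 u=1.21952 d=0.82000 q=0.50456 e^(-rΔt)=0.97888
t_9 payoffs: 81.1653 73.7183 62.6429 46.1713 21.6745 0.0000 0.0000 0.0000 0.0000 0.0000
t_8: node(8,0) S=18.6400 payoff=77.8100 vs cont=75.7726 → 77.8100 [stop]  node(8,1) S=27.7217 payoff=68.7283 vs cont=66.6908 → 68.7283 [stop]  node(8,2) S=41.2284 payoff=55.2216 vs cont=53.1842 → 55.2216 [stop]  node(8,3) S=61.3157 payoff=35.1343 vs cont=33.0968 → 35.1343 [stop]  node(8,4) S=91.1900 payoff=5.2600 vs cont=10.5115 → 10.5115 [wait]  node(8,5) S=135.6197 payoff=0.0000 vs cont=0.0000 → 0.0000 [wait]  node(8,6) S=201.6965 payoff=0.0000 vs cont=0.0000 → 0.0000 [wait]  node(8,7) S=299.9673 payoff=0.0000 vs cont=0.0000 → 0.0000 [wait]  node(8,8) S=446.1176 payoff=0.0000 vs cont=0.0000 → 0.0000 [wait]  ⇒ S*(8)=61.3157
t_7: node(7,0) S=22.7317 payoff=73.7183 vs cont=71.6808 → 73.7183 [stop]  node(7,1) S=33.8071 payoff=62.6429 vs cont=60.6054 → 62.6429 [stop]  node(7,2) S=50.2787 payoff=46.1713 vs cont=44.1339 → 46.1713 [stop]  node(7,3) S=74.7755 payoff=21.6745 vs cont=22.2308 → 22.2308 [wait]  node(7,4) S=111.2077 payoff=0.0000 vs cont=5.0977 → 5.0977 [wait]  node(7,5) S=165.3905 payoff=0.0000 vs cont=0.0000 → 0.0000 [wait]  node(7,6) S=245.9722 payoff=0.0000 vs cont=0.0000 → 0.0000 [wait]  node(7,7) S=365.8151 payoff=0.0000 vs cont=0.0000 → 0.0000 [wait]  ⇒ S*(7)=50.2787
t_6: node(6,0) S=27.7217 payoff=68.7283 vs cont=66.6908 → 68.7283 [stop]  node(6,1) S=41.2284 payoff=55.2216 vs cont=53.1842 → 55.2216 [stop]  node(6,2) S=61.3157 payoff=35.1343 vs cont=33.3716 → 35.1343 [stop]  node(6,3) S=91.1900 payoff=5.2600 vs cont=13.2991 → 13.2991 [wait]  node(6,4) S=135.6197 payoff=0.0000 vs cont=2.4723 → 2.4723 [wait]  node(6,5) S=201.6965 payoff=0.0000 vs cont=0.0000 → 0.0000 [wait]  node(6,6) S=299.9673 payoff=0.0000 vs cont=0.0000 → 0.0000 [wait]  ⇒ S*(6)=61.3157
t_5: node(5,0) S=33.8071 payoff=62.6429 vs cont=60.6054 → 62.6429 [stop]  node(5,1) S=50.2787 payoff=46.1713 vs cont=44.1339 → 46.1713 [stop]  node(5,2) S=74.7755 payoff=21.6745 vs cont=23.6076 → 23.6076 [wait]  node(5,3) S=111.2077 payoff=0.0000 vs cont=7.6707 → 7.6707 [wait]  node(5,4) S=165.3905 payoff=0.0000 vs cont=1.1990 → 1.1990 [wait]  node(5,5) S=245.9722 payoff=0.0000 vs cont=0.0000 → 0.0000 [wait]  ⇒ S*(5)=50.2787
t_4: node(4,0) S=41.2284 payoff=55.2216 vs cont=53.1842 → 55.2216 [stop]  node(4,1) S=61.3157 payoff=35.1343 vs cont=34.0516 → 35.1343 [stop]  node(4,2) S=91.1900 payoff=5.2600 vs cont=15.2376 → 15.2376 [wait]  node(4,3) S=135.6197 payoff=0.0000 vs cont=4.3122 → 4.3122 [wait]  node(4,4) S=201.6965 payoff=0.0000 vs cont=0.5815 → 0.5815 [wait]  ⇒ S*(4)=61.3157
t_3: node(3,0) S=50.2787 payoff=46.1713 vs cont=44.1339 → 46.1713 [stop]  node(3,1) S=74.7755 payoff=21.6745 vs cont=24.5650 → 24.5650 [wait]  node(3,2) S=111.2077 payoff=0.0000 vs cont=9.5196 → 9.5196 [wait]  node(3,3) S=165.3905 payoff=0.0000 vs cont=2.3785 → 2.3785 [wait]  ⇒ S*(3)=50.2787
t_2: node(2,0) S=61.3157 payoff=35.1343 vs cont=34.5245 → 35.1343 [stop]  node(2,1) S=91.1900 payoff=5.2600 vs cont=16.6151 → 16.6151 [wait]  node(2,2) S=135.6197 payoff=0.0000 vs cont=5.7915 → 5.7915 [wait]  ⇒ S*(2)=61.3157
t_1: node(1,0) S=74.7755 payoff=21.6745 vs cont=25.2454 → 25.2454 [wait]  node(1,1) S=111.2077 payoff=0.0000 vs cont=10.9182 → 10.9182 [wait]  ⇒ S*(1)=-
t_0: node(0,0) S=91.1900 payoff=5.2600 vs cont=17.6358 → 17.6358 [wait]  ⇒ S*(0)=-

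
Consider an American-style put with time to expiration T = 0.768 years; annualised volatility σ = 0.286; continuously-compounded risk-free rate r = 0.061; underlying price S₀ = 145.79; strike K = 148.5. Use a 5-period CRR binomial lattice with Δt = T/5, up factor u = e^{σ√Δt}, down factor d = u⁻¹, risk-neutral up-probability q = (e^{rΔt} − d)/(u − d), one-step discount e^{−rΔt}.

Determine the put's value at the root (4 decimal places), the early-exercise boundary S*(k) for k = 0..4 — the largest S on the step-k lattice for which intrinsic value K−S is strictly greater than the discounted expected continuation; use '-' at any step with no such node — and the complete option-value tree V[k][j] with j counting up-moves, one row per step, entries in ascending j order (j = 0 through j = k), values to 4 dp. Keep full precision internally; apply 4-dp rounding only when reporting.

price = 13.6848
boundary = - - 116.5115 104.1572 116.5115
tree:
13.6848
21.3651 6.6711
31.9885 11.7081 2.0289
44.3428 19.8587 4.2133 0.0000
55.3871 31.9885 8.7493 0.0000 0.0000
65.2603 44.3428 18.1688 0.0000 0.0000 0.0000

Δt=0.15360, u=1.11861, d=0.89397, q=0.51391, disc=e^(-rΔt)=0.99067
k=5 terminal: V=max(K-S,0) → 65.2603 44.3428 18.1688 0.0000 0.0000 0.0000
k=4: j=0 S=93.1129 intr=55.3871 cont=54.0022 V=55.3871[EX]; j=1 S=116.5115 intr=31.9885 cont=30.6036 V=31.9885[EX]; j=2 S=145.7900 intr=2.7100 cont=8.7493 V=8.7493[hold]; j=3 S=182.4260 intr=0.0000 cont=0.0000 V=0.0000[hold]; j=4 S=228.2683 intr=0.0000 cont=0.0000 V=0.0000[hold]  S*(4)=116.5115
k=3: j=0 S=104.1572 intr=44.3428 cont=42.9579 V=44.3428[EX]; j=1 S=130.3312 intr=18.1688 cont=19.8587 V=19.8587[hold]; j=2 S=163.0824 intr=0.0000 cont=4.2133 V=4.2133[hold]; j=3 S=204.0639 intr=0.0000 cont=0.0000 V=0.0000[hold]  S*(3)=104.1572
k=2: j=0 S=116.5115 intr=31.9885 cont=31.4639 V=31.9885[EX]; j=1 S=145.7900 intr=2.7100 cont=11.7081 V=11.7081[hold]; j=2 S=182.4260 intr=0.0000 cont=2.0289 V=2.0289[hold]  S*(2)=116.5115
k=1: j=0 S=130.3312 intr=18.1688 cont=21.3651 V=21.3651[hold]; j=1 S=163.0824 intr=0.0000 cont=6.6711 V=6.6711[hold]  S*(1)=-
k=0: j=0 S=145.7900 intr=2.7100 cont=13.6848 V=13.6848[hold]  S*(0)=-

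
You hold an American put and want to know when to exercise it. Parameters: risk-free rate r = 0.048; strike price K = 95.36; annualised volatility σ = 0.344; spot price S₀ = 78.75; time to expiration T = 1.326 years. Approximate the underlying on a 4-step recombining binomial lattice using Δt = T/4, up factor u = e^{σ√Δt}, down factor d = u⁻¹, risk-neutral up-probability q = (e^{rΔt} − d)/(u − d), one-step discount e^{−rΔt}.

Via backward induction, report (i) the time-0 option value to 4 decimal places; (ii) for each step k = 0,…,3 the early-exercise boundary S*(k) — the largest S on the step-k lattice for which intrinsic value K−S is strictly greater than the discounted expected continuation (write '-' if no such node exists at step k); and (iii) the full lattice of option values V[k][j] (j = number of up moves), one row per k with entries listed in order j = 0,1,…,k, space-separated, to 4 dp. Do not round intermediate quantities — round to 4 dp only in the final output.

params: Δt=0.33150 u=1.21904 d=0.82032 q=0.49087 e^(-rΔt)=0.98421
t_4 payoffs: 59.6999 42.3672 16.6100 0.0000 0.0000
t_3: node(3,0) S=43.4710 payoff=51.8890 vs cont=50.3837 → 51.8890 [stop]  node(3,1) S=64.6001 payoff=30.7599 vs cont=29.2545 → 30.7599 [stop]  node(3,2) S=95.9992 payoff=0.0000 vs cont=8.3231 → 8.3231 [wait]  node(3,3) S=142.6598 payoff=0.0000 vs cont=0.0000 → 0.0000 [wait]  ⇒ S*(3)=64.6001
t_2: node(2,0) S=52.9928 payoff=42.3672 vs cont=40.8619 → 42.3672 [stop]  node(2,1) S=78.7500 payoff=16.6100 vs cont=19.4345 → 19.4345 [wait]  node(2,2) S=117.0266 payoff=0.0000 vs cont=4.1706 → 4.1706 [wait]  ⇒ S*(2)=52.9928
t_1: node(1,0) S=64.6001 payoff=30.7599 vs cont=30.6191 → 30.7599 [stop]  node(1,1) S=95.9992 payoff=0.0000 vs cont=11.7534 → 11.7534 [wait]  ⇒ S*(1)=64.6001
t_0: node(0,0) S=78.7500 payoff=16.6100 vs cont=21.0918 → 21.0918 [wait]  ⇒ S*(0)=-

price = 21.0918
boundary = - 64.6001 52.9928 64.6001
tree:
21.0918
30.7599 11.7534
42.3672 19.4345 4.1706
51.8890 30.7599 8.3231 0.0000
59.6999 42.3672 16.6100 0.0000 0.0000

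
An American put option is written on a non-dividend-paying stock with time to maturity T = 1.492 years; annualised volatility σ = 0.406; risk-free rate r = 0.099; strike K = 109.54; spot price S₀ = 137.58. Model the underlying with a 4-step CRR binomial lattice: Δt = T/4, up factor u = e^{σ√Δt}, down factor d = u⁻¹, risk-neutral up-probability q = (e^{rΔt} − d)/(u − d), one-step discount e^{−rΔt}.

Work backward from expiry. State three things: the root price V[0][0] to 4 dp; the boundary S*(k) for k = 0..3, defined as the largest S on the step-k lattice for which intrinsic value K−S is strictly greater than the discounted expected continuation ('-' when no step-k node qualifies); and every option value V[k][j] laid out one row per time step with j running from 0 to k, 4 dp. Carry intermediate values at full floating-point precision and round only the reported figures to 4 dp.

price = 8.4957
boundary = - - - 65.3873
tree:
8.4957
15.3142 2.6558
26.6809 5.6633 0.0000
44.1527 12.0766 0.0000 0.0000
58.5123 25.7522 0.0000 0.0000 0.0000

Δt=0.37300, u=1.28141, d=0.78039, q=0.51341, disc=e^(-rΔt)=0.96375
k=4 terminal: V=max(K-S,0) → 58.5123 25.7522 0.0000 0.0000 0.0000
k=3: j=0 S=65.3873 intr=44.1527 cont=40.1815 V=44.1527[EX]; j=1 S=107.3663 intr=2.1737 cont=12.0766 V=12.0766[hold]; j=2 S=176.2961 intr=0.0000 cont=0.0000 V=0.0000[hold]; j=3 S=289.4792 intr=0.0000 cont=0.0000 V=0.0000[hold]  S*(3)=65.3873
k=2: j=0 S=83.7878 intr=25.7522 cont=26.6809 V=26.6809[hold]; j=1 S=137.5800 intr=0.0000 cont=5.6633 V=5.6633[hold]; j=2 S=225.9072 intr=0.0000 cont=0.0000 V=0.0000[hold]  S*(2)=-
k=1: j=0 S=107.3663 intr=2.1737 cont=15.3142 V=15.3142[hold]; j=1 S=176.2961 intr=0.0000 cont=2.6558 V=2.6558[hold]  S*(1)=-
k=0: j=0 S=137.5800 intr=0.0000 cont=8.4957 V=8.4957[hold]  S*(0)=-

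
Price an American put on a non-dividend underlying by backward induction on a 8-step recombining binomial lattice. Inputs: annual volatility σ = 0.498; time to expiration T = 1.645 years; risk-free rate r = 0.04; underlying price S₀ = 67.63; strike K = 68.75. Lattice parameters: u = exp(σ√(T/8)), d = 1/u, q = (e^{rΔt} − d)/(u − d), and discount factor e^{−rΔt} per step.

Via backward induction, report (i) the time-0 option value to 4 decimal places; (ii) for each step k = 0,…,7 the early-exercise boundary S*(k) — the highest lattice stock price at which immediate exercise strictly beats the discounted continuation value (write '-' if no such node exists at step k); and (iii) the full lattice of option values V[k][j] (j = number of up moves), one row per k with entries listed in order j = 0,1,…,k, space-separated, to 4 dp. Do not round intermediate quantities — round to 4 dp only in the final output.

price = 15.3297
boundary = - - - 34.3494 27.4060 34.3494 43.0519 53.9592
tree:
15.3297
20.7383 9.3034
27.1912 13.5921 4.4739
34.4006 19.2791 7.2103 1.3663
41.3440 26.3561 11.3798 2.4821 0.0909
46.8839 34.4006 17.4562 4.5049 0.1702 0.0000
51.3039 41.3440 25.6981 8.1673 0.3190 0.0000 0.0000
54.8305 46.8839 34.4006 14.7908 0.5977 0.0000 0.0000 0.0000
57.6442 51.3039 41.3440 25.6981 1.1200 0.0000 0.0000 0.0000 0.0000

Δt=0.20563, u=1.25335, d=0.79786, q=0.46191, disc=e^(-rΔt)=0.99181
k=8 terminal: V=max(K-S,0) → 57.6442 51.3039 41.3440 25.6981 1.1200 0.0000 0.0000 0.0000 0.0000
k=7: j=0 S=13.9195 intr=54.8305 cont=54.2673 V=54.8305[EX]; j=1 S=21.8661 intr=46.8839 cont=46.3207 V=46.8839[EX]; j=2 S=34.3494 intr=34.4006 cont=33.8375 V=34.4006[EX]; j=3 S=53.9592 intr=14.7908 cont=14.2276 V=14.7908[EX]; j=4 S=84.7643 intr=0.0000 cont=0.5977 V=0.5977[hold]; j=5 S=133.1557 intr=0.0000 cont=0.0000 V=0.0000[hold]; j=6 S=209.1736 intr=0.0000 cont=0.0000 V=0.0000[hold]; j=7 S=328.5896 intr=0.0000 cont=0.0000 V=0.0000[hold]  S*(7)=53.9592
k=6: j=0 S=17.4461 intr=51.3039 cont=50.7407 V=51.3039[EX]; j=1 S=27.4060 intr=41.3440 cont=40.7809 V=41.3440[EX]; j=2 S=43.0519 intr=25.6981 cont=25.1349 V=25.6981[EX]; j=3 S=67.6300 intr=1.1200 cont=8.1673 V=8.1673[hold]; j=4 S=106.2396 intr=0.0000 cont=0.3190 V=0.3190[hold]; j=5 S=166.8912 intr=0.0000 cont=0.0000 V=0.0000[hold]; j=6 S=262.1684 intr=0.0000 cont=0.0000 V=0.0000[hold]  S*(6)=43.0519
k=5: j=0 S=21.8661 intr=46.8839 cont=46.3207 V=46.8839[EX]; j=1 S=34.3494 intr=34.4006 cont=33.8375 V=34.4006[EX]; j=2 S=53.9592 intr=14.7908 cont=17.4562 V=17.4562[hold]; j=3 S=84.7643 intr=0.0000 cont=4.5049 V=4.5049[hold]; j=4 S=133.1557 intr=0.0000 cont=0.1702 V=0.1702[hold]; j=5 S=209.1736 intr=0.0000 cont=0.0000 V=0.0000[hold]  S*(5)=34.3494
k=4: j=0 S=27.4060 intr=41.3440 cont=40.7809 V=41.3440[EX]; j=1 S=43.0519 intr=25.6981 cont=26.3561 V=26.3561[hold]; j=2 S=67.6300 intr=1.1200 cont=11.3798 V=11.3798[hold]; j=3 S=106.2396 intr=0.0000 cont=2.4821 V=2.4821[hold]; j=4 S=166.8912 intr=0.0000 cont=0.0909 V=0.0909[hold]  S*(4)=27.4060
k=3: j=0 S=34.3494 intr=34.4006 cont=34.1389 V=34.4006[EX]; j=1 S=53.9592 intr=14.7908 cont=19.2791 V=19.2791[hold]; j=2 S=84.7643 intr=0.0000 cont=7.2103 V=7.2103[hold]; j=3 S=133.1557 intr=0.0000 cont=1.3663 V=1.3663[hold]  S*(3)=34.3494
k=2: j=0 S=43.0519 intr=25.6981 cont=27.1912 V=27.1912[hold]; j=1 S=67.6300 intr=1.1200 cont=13.5921 V=13.5921[hold]; j=2 S=106.2396 intr=0.0000 cont=4.4739 V=4.4739[hold]  S*(2)=-
k=1: j=0 S=53.9592 intr=14.7908 cont=20.7383 V=20.7383[hold]; j=1 S=84.7643 intr=0.0000 cont=9.3034 V=9.3034[hold]  S*(1)=-
k=0: j=0 S=67.6300 intr=1.1200 cont=15.3297 V=15.3297[hold]  S*(0)=-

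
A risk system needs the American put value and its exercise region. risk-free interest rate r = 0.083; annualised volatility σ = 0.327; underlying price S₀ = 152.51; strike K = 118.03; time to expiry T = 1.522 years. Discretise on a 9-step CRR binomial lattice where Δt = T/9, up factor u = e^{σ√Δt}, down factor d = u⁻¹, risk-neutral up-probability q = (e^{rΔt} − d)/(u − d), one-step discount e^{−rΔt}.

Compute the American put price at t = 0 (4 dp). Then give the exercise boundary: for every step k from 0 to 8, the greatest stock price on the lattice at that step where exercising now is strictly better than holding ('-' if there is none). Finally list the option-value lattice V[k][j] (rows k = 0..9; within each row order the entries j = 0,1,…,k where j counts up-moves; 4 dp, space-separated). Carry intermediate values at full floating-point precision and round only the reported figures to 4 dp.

price = 5.2882
boundary = - - - - 89.0626 77.8565 89.0626 77.8565 89.0626
tree:
5.2882
8.4433 2.5061
13.1418 4.3160 0.8959
19.8544 7.2746 1.6897 0.1842
28.9674 11.9438 3.1426 0.3883 0.0000
40.1735 18.9829 5.7411 0.8183 0.0000 0.0000
49.9697 28.9674 10.2405 1.7248 0.0000 0.0000 0.0000
58.5332 40.1735 17.6636 3.6352 0.0000 0.0000 0.0000 0.0000
66.0193 49.9697 28.9674 7.6617 0.0000 0.0000 0.0000 0.0000 0.0000
72.5635 58.5332 40.1735 16.1483 0.0000 0.0000 0.0000 0.0000 0.0000 0.0000

Δt=0.16911, u=1.14393, d=0.87418, q=0.51883, disc=e^(-rΔt)=0.98606
k=9 terminal: V=max(K-S,0) → 72.5635 58.5332 40.1735 16.1483 0.0000 0.0000 0.0000 0.0000 0.0000 0.0000
k=8: j=0 S=52.0107 intr=66.0193 cont=64.3742 V=66.0193[EX]; j=1 S=68.0603 intr=49.9697 cont=48.3245 V=49.9697[EX]; j=2 S=89.0626 intr=28.9674 cont=27.3223 V=28.9674[EX]; j=3 S=116.5459 intr=1.4841 cont=7.6617 V=7.6617[hold]; j=4 S=152.5100 intr=0.0000 cont=0.0000 V=0.0000[hold]; j=5 S=199.5721 intr=0.0000 cont=0.0000 V=0.0000[hold]; j=6 S=261.1567 intr=0.0000 cont=0.0000 V=0.0000[hold]; j=7 S=341.7453 intr=0.0000 cont=0.0000 V=0.0000[hold]; j=8 S=447.2023 intr=0.0000 cont=0.0000 V=0.0000[hold]  S*(8)=89.0626
k=7: j=0 S=59.4968 intr=58.5332 cont=56.8881 V=58.5332[EX]; j=1 S=77.8565 intr=40.1735 cont=38.5284 V=40.1735[EX]; j=2 S=101.8817 intr=16.1483 cont=17.6636 V=17.6636[hold]; j=3 S=133.3207 intr=0.0000 cont=3.6352 V=3.6352[hold]; j=4 S=174.4613 intr=0.0000 cont=0.0000 V=0.0000[hold]; j=5 S=228.2971 intr=0.0000 cont=0.0000 V=0.0000[hold]; j=6 S=298.7458 intr=0.0000 cont=0.0000 V=0.0000[hold]; j=7 S=390.9339 intr=0.0000 cont=0.0000 V=0.0000[hold]  S*(7)=77.8565
k=6: j=0 S=68.0603 intr=49.9697 cont=48.3245 V=49.9697[EX]; j=1 S=89.0626 intr=28.9674 cont=28.0975 V=28.9674[EX]; j=2 S=116.5459 intr=1.4841 cont=10.2405 V=10.2405[hold]; j=3 S=152.5100 intr=0.0000 cont=1.7248 V=1.7248[hold]; j=4 S=199.5721 intr=0.0000 cont=0.0000 V=0.0000[hold]; j=5 S=261.1567 intr=0.0000 cont=0.0000 V=0.0000[hold]; j=6 S=341.7453 intr=0.0000 cont=0.0000 V=0.0000[hold]  S*(6)=89.0626
k=5: j=0 S=77.8565 intr=40.1735 cont=38.5284 V=40.1735[EX]; j=1 S=101.8817 intr=16.1483 cont=18.9829 V=18.9829[hold]; j=2 S=133.3207 intr=0.0000 cont=5.7411 V=5.7411[hold]; j=3 S=174.4613 intr=0.0000 cont=0.8183 V=0.8183[hold]; j=4 S=228.2971 intr=0.0000 cont=0.0000 V=0.0000[hold]; j=5 S=298.7458 intr=0.0000 cont=0.0000 V=0.0000[hold]  S*(5)=77.8565
k=4: j=0 S=89.0626 intr=28.9674 cont=28.7725 V=28.9674[EX]; j=1 S=116.5459 intr=1.4841 cont=11.9438 V=11.9438[hold]; j=2 S=152.5100 intr=0.0000 cont=3.1426 V=3.1426[hold]; j=3 S=199.5721 intr=0.0000 cont=0.3883 V=0.3883[hold]; j=4 S=261.1567 intr=0.0000 cont=0.0000 V=0.0000[hold]  S*(4)=89.0626
k=3: j=0 S=101.8817 intr=16.1483 cont=19.8544 V=19.8544[hold]; j=1 S=133.3207 intr=0.0000 cont=7.2746 V=7.2746[hold]; j=2 S=174.4613 intr=0.0000 cont=1.6897 V=1.6897[hold]; j=3 S=228.2971 intr=0.0000 cont=0.1842 V=0.1842[hold]  S*(3)=-
k=2: j=0 S=116.5459 intr=1.4841 cont=13.1418 V=13.1418[hold]; j=1 S=152.5100 intr=0.0000 cont=4.3160 V=4.3160[hold]; j=2 S=199.5721 intr=0.0000 cont=0.8959 V=0.8959[hold]  S*(2)=-
k=1: j=0 S=133.3207 intr=0.0000 cont=8.4433 V=8.4433[hold]; j=1 S=174.4613 intr=0.0000 cont=2.5061 V=2.5061[hold]  S*(1)=-
k=0: j=0 S=152.5100 intr=0.0000 cont=5.2882 V=5.2882[hold]  S*(0)=-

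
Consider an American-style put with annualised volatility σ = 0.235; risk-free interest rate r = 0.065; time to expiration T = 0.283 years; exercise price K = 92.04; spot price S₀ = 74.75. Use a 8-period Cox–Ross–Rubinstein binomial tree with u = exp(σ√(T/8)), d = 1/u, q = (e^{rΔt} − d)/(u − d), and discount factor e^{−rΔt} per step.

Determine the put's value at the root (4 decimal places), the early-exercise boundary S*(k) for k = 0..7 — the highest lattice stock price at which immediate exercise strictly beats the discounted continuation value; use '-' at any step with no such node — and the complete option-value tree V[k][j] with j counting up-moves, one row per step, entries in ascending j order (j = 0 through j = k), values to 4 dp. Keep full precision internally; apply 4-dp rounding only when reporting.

Δt=0.03537  u=1.04519  d=0.95676  q=0.51498  discount=0.99770
step 8 (expiry): payoffs max(K−S,0) = 39.5536 34.7026 29.4033 23.6142 17.2900 10.3813 2.8341 0.0000 0.0000
step 7: (k=7,j=0): S=54.8583, (K−S)⁺=37.1817, hold=36.9703 ⇒ V=37.1817 exercise | (k=7,j=1): S=59.9285, (K−S)⁺=32.1115, hold=31.9001 ⇒ V=32.1115 exercise | (k=7,j=2): S=65.4673, (K−S)⁺=26.5727, hold=26.3613 ⇒ V=26.5727 exercise | (k=7,j=3): S=71.5180, (K−S)⁺=20.5220, hold=20.3106 ⇒ V=20.5220 exercise | (k=7,j=4): S=78.1280, (K−S)⁺=13.9120, hold=13.7006 ⇒ V=13.9120 exercise | (k=7,j=5): S=85.3489, (K−S)⁺=6.6911, hold=6.4797 ⇒ V=6.6911 exercise | (k=7,j=6): S=93.2371, (K−S)⁺=0.0000, hold=1.3714 ⇒ V=1.3714 continue | (k=7,j=7): S=101.8544, (K−S)⁺=0.0000, hold=0.0000 ⇒ V=0.0000 continue  boundary S*=85.3489
step 6: (k=6,j=0): S=57.3374, (K−S)⁺=34.7026, hold=34.4912 ⇒ V=34.7026 exercise | (k=6,j=1): S=62.6367, (K−S)⁺=29.4033, hold=29.1919 ⇒ V=29.4033 exercise | (k=6,j=2): S=68.4258, (K−S)⁺=23.6142, hold=23.4028 ⇒ V=23.6142 exercise | (k=6,j=3): S=74.7500, (K−S)⁺=17.2900, hold=17.0786 ⇒ V=17.2900 exercise | (k=6,j=4): S=81.6587, (K−S)⁺=10.3813, hold=10.1699 ⇒ V=10.3813 exercise | (k=6,j=5): S=89.2059, (K−S)⁺=2.8341, hold=3.9425 ⇒ V=3.9425 continue | (k=6,j=6): S=97.4506, (K−S)⁺=0.0000, hold=0.6636 ⇒ V=0.6636 continue  boundary S*=81.6587
step 5: (k=5,j=0): S=59.9285, (K−S)⁺=32.1115, hold=31.9001 ⇒ V=32.1115 exercise | (k=5,j=1): S=65.4673, (K−S)⁺=26.5727, hold=26.3613 ⇒ V=26.5727 exercise | (k=5,j=2): S=71.5180, (K−S)⁺=20.5220, hold=20.3106 ⇒ V=20.5220 exercise | (k=5,j=3): S=78.1280, (K−S)⁺=13.9120, hold=13.7006 ⇒ V=13.9120 exercise | (k=5,j=4): S=85.3489, (K−S)⁺=6.6911, hold=7.0492 ⇒ V=7.0492 continue | (k=5,j=5): S=93.2371, (K−S)⁺=0.0000, hold=2.2488 ⇒ V=2.2488 continue  boundary S*=78.1280
step 4: (k=4,j=0): S=62.6367, (K−S)⁺=29.4033, hold=29.1919 ⇒ V=29.4033 exercise | (k=4,j=1): S=68.4258, (K−S)⁺=23.6142, hold=23.4028 ⇒ V=23.6142 exercise | (k=4,j=2): S=74.7500, (K−S)⁺=17.2900, hold=17.0786 ⇒ V=17.2900 exercise | (k=4,j=3): S=81.6587, (K−S)⁺=10.3813, hold=10.3539 ⇒ V=10.3813 exercise | (k=4,j=4): S=89.2059, (K−S)⁺=2.8341, hold=4.5665 ⇒ V=4.5665 continue  boundary S*=81.6587
step 3: (k=3,j=0): S=65.4673, (K−S)⁺=26.5727, hold=26.3613 ⇒ V=26.5727 exercise | (k=3,j=1): S=71.5180, (K−S)⁺=20.5220, hold=20.3106 ⇒ V=20.5220 exercise | (k=3,j=2): S=78.1280, (K−S)⁺=13.9120, hold=13.7006 ⇒ V=13.9120 exercise | (k=3,j=3): S=85.3489, (K−S)⁺=6.6911, hold=7.3698 ⇒ V=7.3698 continue  boundary S*=78.1280
step 2: (k=2,j=0): S=68.4258, (K−S)⁺=23.6142, hold=23.4028 ⇒ V=23.6142 exercise | (k=2,j=1): S=74.7500, (K−S)⁺=17.2900, hold=17.0786 ⇒ V=17.2900 exercise | (k=2,j=2): S=81.6587, (K−S)⁺=10.3813, hold=10.5187 ⇒ V=10.5187 continue  boundary S*=74.7500
step 1: (k=1,j=0): S=71.5180, (K−S)⁺=20.5220, hold=20.3106 ⇒ V=20.5220 exercise | (k=1,j=1): S=78.1280, (K−S)⁺=13.9120, hold=13.7712 ⇒ V=13.9120 exercise  boundary S*=78.1280
step 0: (k=0,j=0): S=74.7500, (K−S)⁺=17.2900, hold=17.0786 ⇒ V=17.2900 exercise  boundary S*=74.7500

price = 17.2900
boundary = 74.7500 78.1280 74.7500 78.1280 81.6587 78.1280 81.6587 85.3489
tree:
17.2900
20.5220 13.9120
23.6142 17.2900 10.5187
26.5727 20.5220 13.9120 7.3698
29.4033 23.6142 17.2900 10.3813 4.5665
32.1115 26.5727 20.5220 13.9120 7.0492 2.2488
34.7026 29.4033 23.6142 17.2900 10.3813 3.9425 0.6636
37.1817 32.1115 26.5727 20.5220 13.9120 6.6911 1.3714 0.0000
39.5536 34.7026 29.4033 23.6142 17.2900 10.3813 2.8341 0.0000 0.0000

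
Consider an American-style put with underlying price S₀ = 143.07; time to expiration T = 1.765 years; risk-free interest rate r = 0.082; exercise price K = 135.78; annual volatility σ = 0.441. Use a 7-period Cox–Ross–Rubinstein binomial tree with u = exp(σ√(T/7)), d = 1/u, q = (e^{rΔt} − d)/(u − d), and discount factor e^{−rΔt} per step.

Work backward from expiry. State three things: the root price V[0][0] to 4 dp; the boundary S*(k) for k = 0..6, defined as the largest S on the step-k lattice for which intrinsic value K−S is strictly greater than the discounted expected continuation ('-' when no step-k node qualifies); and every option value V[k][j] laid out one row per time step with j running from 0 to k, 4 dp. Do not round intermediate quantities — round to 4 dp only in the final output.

price = 21.5854
boundary = - - - 73.6265 59.0015 73.6265 91.8768
tree:
21.5854
31.7107 12.0335
45.1759 19.1356 5.2015
62.1535 29.5412 9.1896 1.2990
76.7785 43.9175 15.9319 2.6087 0.0000
88.4985 62.1535 26.9284 5.2390 0.0000 0.0000
97.8904 76.7785 43.9032 10.5212 0.0000 0.0000 0.0000
105.4167 88.4985 62.1535 21.1292 0.0000 0.0000 0.0000 0.0000

Δt=0.25214  u=1.24788  d=0.80136  q=0.49165  discount=0.97954
step 7 (expiry): payoffs max(K−S,0) = 105.4167 88.4985 62.1535 21.1292 0.0000 0.0000 0.0000 0.0000
step 6: (k=6,j=0): S=37.8896, (K−S)⁺=97.8904, hold=95.1119 ⇒ V=97.8904 exercise | (k=6,j=1): S=59.0015, (K−S)⁺=76.7785, hold=74.0000 ⇒ V=76.7785 exercise | (k=6,j=2): S=91.8768, (K−S)⁺=43.9032, hold=41.1247 ⇒ V=43.9032 exercise | (k=6,j=3): S=143.0700, (K−S)⁺=0.0000, hold=10.5212 ⇒ V=10.5212 continue | (k=6,j=4): S=222.7879, (K−S)⁺=0.0000, hold=0.0000 ⇒ V=0.0000 continue | (k=6,j=5): S=346.9241, (K−S)⁺=0.0000, hold=0.0000 ⇒ V=0.0000 continue | (k=6,j=6): S=540.2284, (K−S)⁺=0.0000, hold=0.0000 ⇒ V=0.0000 continue  boundary S*=91.8768
step 5: (k=5,j=0): S=47.2815, (K−S)⁺=88.4985, hold=85.7200 ⇒ V=88.4985 exercise | (k=5,j=1): S=73.6265, (K−S)⁺=62.1535, hold=59.3750 ⇒ V=62.1535 exercise | (k=5,j=2): S=114.6508, (K−S)⁺=21.1292, hold=26.9284 ⇒ V=26.9284 continue | (k=5,j=3): S=178.5336, (K−S)⁺=0.0000, hold=5.2390 ⇒ V=5.2390 continue | (k=5,j=4): S=278.0116, (K−S)⁺=0.0000, hold=0.0000 ⇒ V=0.0000 continue | (k=5,j=5): S=432.9183, (K−S)⁺=0.0000, hold=0.0000 ⇒ V=0.0000 continue  boundary S*=73.6265
step 4: (k=4,j=0): S=59.0015, (K−S)⁺=76.7785, hold=74.0000 ⇒ V=76.7785 exercise | (k=4,j=1): S=91.8768, (K−S)⁺=43.9032, hold=43.9175 ⇒ V=43.9175 continue | (k=4,j=2): S=143.0700, (K−S)⁺=0.0000, hold=15.9319 ⇒ V=15.9319 continue | (k=4,j=3): S=222.7879, (K−S)⁺=0.0000, hold=2.6087 ⇒ V=2.6087 continue | (k=4,j=4): S=346.9241, (K−S)⁺=0.0000, hold=0.0000 ⇒ V=0.0000 continue  boundary S*=59.0015
step 3: (k=3,j=0): S=73.6265, (K−S)⁺=62.1535, hold=59.3819 ⇒ V=62.1535 exercise | (k=3,j=1): S=114.6508, (K−S)⁺=21.1292, hold=29.5412 ⇒ V=29.5412 continue | (k=3,j=2): S=178.5336, (K−S)⁺=0.0000, hold=9.1896 ⇒ V=9.1896 continue | (k=3,j=3): S=278.0116, (K−S)⁺=0.0000, hold=1.2990 ⇒ V=1.2990 continue  boundary S*=73.6265
step 2: (k=2,j=0): S=91.8768, (K−S)⁺=43.9032, hold=45.1759 ⇒ V=45.1759 continue | (k=2,j=1): S=143.0700, (K−S)⁺=0.0000, hold=19.1356 ⇒ V=19.1356 continue | (k=2,j=2): S=222.7879, (K−S)⁺=0.0000, hold=5.2015 ⇒ V=5.2015 continue  boundary S*=-
step 1: (k=1,j=0): S=114.6508, (K−S)⁺=21.1292, hold=31.7107 ⇒ V=31.7107 continue | (k=1,j=1): S=178.5336, (K−S)⁺=0.0000, hold=12.0335 ⇒ V=12.0335 continue  boundary S*=-
step 0: (k=0,j=0): S=143.0700, (K−S)⁺=0.0000, hold=21.5854 ⇒ V=21.5854 continue  boundary S*=-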